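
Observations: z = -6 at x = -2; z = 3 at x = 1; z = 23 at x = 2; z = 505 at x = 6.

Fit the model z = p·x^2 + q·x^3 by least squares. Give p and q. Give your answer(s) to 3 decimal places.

The normal system AᵀA·[p, q]ᵀ = Aᵀz is [[1329, 7777]; [7777, 46785]]·[p, q]ᵀ = [18251, 109315]ᵀ.
det = 1329·46785 − 7777² = 1695536.
p = (18251·46785 − 7777·109315)/1695536 = 466285/211942; q = (1329·109315 − 7777·18251)/1695536 = 417701/211942.

p = 2.200, q = 1.971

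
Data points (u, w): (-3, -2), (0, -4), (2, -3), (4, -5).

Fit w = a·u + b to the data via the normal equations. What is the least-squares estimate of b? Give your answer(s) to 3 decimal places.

b = -3.234

Setting ∂/∂a … = 0 gives: 29·a + 3·b = -20;  3·a + 4·b = -14.
(Σu·u = 29, Σu = 3, Σ1 = 4, Σu·w = -20, Σw = -14.)
det = 29·4 − 3² = 107.
a = ((-20)·4 − 3·(-14))/107 = -38/107; b = (29·(-14) − 3·(-20))/107 = -346/107.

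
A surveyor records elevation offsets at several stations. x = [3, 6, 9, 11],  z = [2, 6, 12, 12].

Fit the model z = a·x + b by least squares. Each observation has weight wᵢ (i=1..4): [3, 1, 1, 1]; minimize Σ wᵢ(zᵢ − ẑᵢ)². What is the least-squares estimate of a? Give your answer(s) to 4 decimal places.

a = 1.3808

From the data, Σwᵢ·x·x = 265, Σwᵢ·x = 35, Σwᵢ·1 = 6.
For AᵀWz: Σwᵢ·x·z = 294, Σwᵢ·z = 36.
det = 265·6 − 35² = 365.
a = (294·6 − 35·36)/365 = 504/365; b = (265·36 − 35·294)/365 = -150/73.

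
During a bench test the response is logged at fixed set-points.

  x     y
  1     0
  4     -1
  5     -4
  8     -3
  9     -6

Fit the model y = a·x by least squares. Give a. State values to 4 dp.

Entries of MᵀM: Σx·x = 187.
Right-hand side: Σx·y = -102.
MᵀM·[a]ᵀ = Mᵀy becomes [[187]]·[a]ᵀ = [-102]ᵀ.
a = (-102)/187 = -0.545455.

a = -0.5455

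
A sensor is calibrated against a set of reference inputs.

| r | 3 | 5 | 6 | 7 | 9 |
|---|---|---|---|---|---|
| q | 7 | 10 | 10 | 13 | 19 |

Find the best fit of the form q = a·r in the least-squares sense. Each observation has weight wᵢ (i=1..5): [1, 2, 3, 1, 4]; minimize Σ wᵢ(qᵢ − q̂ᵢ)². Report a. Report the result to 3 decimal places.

From the data, Σwᵢ·r·r = 540.
And Σwᵢ·r·q = 1076.
Normal equations: [[540]]·[a]ᵀ = [1076]ᵀ.
Hence a = 1076 / 540 ≈ 1.99259.

a = 1.993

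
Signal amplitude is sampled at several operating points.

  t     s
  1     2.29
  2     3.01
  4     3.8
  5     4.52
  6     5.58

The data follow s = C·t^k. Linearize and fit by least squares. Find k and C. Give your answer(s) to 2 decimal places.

Linearized form: ln s = k·ln t + ln C. From the 5 transformed points,
Σln t = 5.4806, Σ(ln t)² = 8.2030, Σln s = 6.4932, Σln t·ln s = 8.1227.
Equations: 8.2030·k + 5.4806·ln C = 8.1227;  5.4806·k + 5·ln C = 6.4932.
Solving (det = 10.9774): k = 0.45793, ln C = 0.79669, so C = exp(0.79669) = 2.21819.

k = 0.46, C = 2.22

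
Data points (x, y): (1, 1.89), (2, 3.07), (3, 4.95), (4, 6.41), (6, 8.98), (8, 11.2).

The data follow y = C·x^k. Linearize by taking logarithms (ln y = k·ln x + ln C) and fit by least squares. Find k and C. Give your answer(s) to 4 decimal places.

k = 0.8813, C = 1.8264

Linearized form: ln y = k·ln x + ln C. From the 6 transformed points,
Σln x = 7.0493, Σ(ln x)² = 11.1437, Σln y = 9.8264, Σln x·ln y = 14.0668.
Normal system: [[11.1437, 7.0493]; [7.0493, 6]]·[k, ln C]ᵀ = [14.0668, 9.8264]ᵀ.
Δ = 11.1437·6 − (7.0493)² = 17.1702; k = (14.0668·6 − 7.0493·9.8264)/17.1702 = 0.88129, ln C = (11.1437·9.8264 − 7.0493·14.0668)/17.1702 = 0.60233, so C = exp(0.60233) = 1.82637.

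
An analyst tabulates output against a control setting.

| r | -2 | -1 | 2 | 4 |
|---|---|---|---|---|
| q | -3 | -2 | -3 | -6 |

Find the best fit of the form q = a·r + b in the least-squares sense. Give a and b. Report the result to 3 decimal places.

Compute the Gram sums: Σr·r = 25, Σr = 3, Σ1 = 4.
For Xᵀq: Σr·q = -22, Σq = -14.
Normal equations: [[25, 3]; [3, 4]]·[a, b]ᵀ = [-22, -14]ᵀ.
Eliminating b: 4·(row 1) − 3·(row 2) gives 91·a = 4·(-22) − 3·(-14) = -46, so a = -46/91.
Then b = ((-14) − 3·(-46/91))/4 = -284/91.

a = -0.505, b = -3.121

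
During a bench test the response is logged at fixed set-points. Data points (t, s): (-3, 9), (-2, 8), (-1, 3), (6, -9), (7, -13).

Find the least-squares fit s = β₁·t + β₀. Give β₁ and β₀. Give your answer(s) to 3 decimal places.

The normal equations are: 99·β₁ + 7·β₀ = -191;  7·β₁ + 5·β₀ = -2.
Determinant 99·5 − 7² = 446.
β₁ = ((-191)·5 − 7·(-2))/446 = -941/446; β₀ = (99·(-2) − 7·(-191))/446 = 1139/446.

β₁ = -2.110, β₀ = 2.554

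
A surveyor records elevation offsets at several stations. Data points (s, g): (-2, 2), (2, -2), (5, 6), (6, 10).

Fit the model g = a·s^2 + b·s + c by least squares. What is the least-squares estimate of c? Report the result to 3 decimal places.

c = -1.935

From the data, Σs^2·s^2 = 1953, Σs^2·s = 341, Σs^2 = 69, Σs·s = 69, Σs = 11, Σ1 = 4.
Moment sums: Σs^2·g = 510, Σs·g = 82, Σg = 16.
So XᵀX·[a, b, c]ᵀ = Xᵀg: [[1953, 341, 69]; [341, 69, 11]; [69, 11, 4]]·[a, b, c]ᵀ = [510, 82, 16]ᵀ.
Row-reducing yields a = 83/167, b = -801/835, c = -1616/835.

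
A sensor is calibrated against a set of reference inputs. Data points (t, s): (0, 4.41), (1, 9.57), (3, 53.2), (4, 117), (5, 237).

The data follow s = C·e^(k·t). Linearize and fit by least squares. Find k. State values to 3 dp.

Taking logs, ln s = k·t + ln C, so regress ln s on t.
Σt = 13.0000, Σ(t)² = 51.0000, Σln s = 17.9468, Σt·ln s = 60.5698.
Equations: 51.0000·k + 13.0000·ln C = 60.5698;  13.0000·k + 5·ln C = 17.9468.
Solving (det = 86.0000): k = 0.80861, ln C = 1.48697.

k = 0.809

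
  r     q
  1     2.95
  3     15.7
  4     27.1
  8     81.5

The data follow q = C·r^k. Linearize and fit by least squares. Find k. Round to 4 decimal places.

Taking logs, ln q = k·ln r + ln C, so regress ln q on ln r.
Σln r = 4.5643, Σ(ln r)² = 7.4528, Σln q = 11.5356, Σln r·ln q = 16.7501.
Normal system: [[7.4528, 4.5643]; [4.5643, 4]]·[k, ln C]ᵀ = [16.7501, 11.5356]ᵀ.
Δ = 7.4528·4 − (4.5643)² = 8.9781; k = (16.7501·4 − 4.5643·11.5356)/8.9781 = 1.59812, ln C = (7.4528·11.5356 − 4.5643·16.7501)/8.9781 = 1.06031.

k = 1.5981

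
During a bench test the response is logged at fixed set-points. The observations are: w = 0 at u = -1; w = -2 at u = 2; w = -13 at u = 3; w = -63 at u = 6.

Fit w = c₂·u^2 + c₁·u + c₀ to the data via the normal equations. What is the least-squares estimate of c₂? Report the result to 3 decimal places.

c₂ = -2.000

The normal equations are: 1394·c₂ + 250·c₁ + 50·c₀ = -2393;  250·c₂ + 50·c₁ + 10·c₀ = -421;  50·c₂ + 10·c₁ + 4·c₀ = -78.
(Σu^2·u^2 = 1394, Σu^2·u = 250, Σu^2 = 50, Σu·u = 50, Σu = 10, Σ1 = 4, Σu^2·w = -2393, Σu·w = -421, Σw = -78.)
Row-reducing yields c₂ = -2, c₁ = 24/25, c₀ = 31/10.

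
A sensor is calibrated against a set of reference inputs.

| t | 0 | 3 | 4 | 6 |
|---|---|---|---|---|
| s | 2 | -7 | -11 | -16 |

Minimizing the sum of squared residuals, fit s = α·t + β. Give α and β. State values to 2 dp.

α = -3.04, β = 1.88

AᵀA·[α, β]ᵀ = Aᵀs reads: 61·α + 13·β = -161;  13·α + 4·β = -32.
(Σt·t = 61, Σt = 13, Σ1 = 4, Σt·s = -161, Σs = -32.)
Δ = 61·4 − 13² = 75.
α = ((-161)·4 − 13·(-32))/75 = -76/25; β = (61·(-32) − 13·(-161))/75 = 47/25.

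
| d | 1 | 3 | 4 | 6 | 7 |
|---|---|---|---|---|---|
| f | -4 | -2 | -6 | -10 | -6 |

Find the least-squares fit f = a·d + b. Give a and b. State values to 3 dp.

Forming XᵀX = [[111, 21]; [21, 5]] and Xᵀf = [-136, -28]ᵀ gives XᵀX·[a, b]ᵀ = Xᵀf.
Eliminating b: 5·(row 1) − 21·(row 2) gives 114·a = 5·(-136) − 21·(-28) = -92, so a = -46/57.
Then b = ((-28) − 21·(-46/57))/5 = -42/19.

a = -0.807, b = -2.211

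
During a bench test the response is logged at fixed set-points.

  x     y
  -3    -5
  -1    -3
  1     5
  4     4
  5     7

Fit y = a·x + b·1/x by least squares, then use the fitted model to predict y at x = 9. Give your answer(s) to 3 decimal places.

ŷ = 10.652

Setting ∂/∂a … = 0 gives: 52·a + 5·b = 74;  5·a + (7969/3600)·b = 181/15.
(Σx·x = 52, Σx·1/x = 5, Σ1/x·1/x = 7969/3600, Σx·y = 74, Σ1/x·y = 181/15.)
Determinant 52·(7969/3600) − 5² = 81097/900.
a = (74·(7969/3600) − 5·(181/15))/(81097/900) = 186253/162194; b = (52·(181/15) − 5·74)/(81097/900) = 231720/81097.
At x = 9: ŷ = (186253/162194)·(9) + (231720/81097)·(1/9) = 5183311/486582.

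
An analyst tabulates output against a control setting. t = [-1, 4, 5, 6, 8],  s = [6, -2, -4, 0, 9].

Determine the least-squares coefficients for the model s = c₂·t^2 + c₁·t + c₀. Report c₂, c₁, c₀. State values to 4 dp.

Forming MᵀM = [[6274, 916, 142]; [916, 142, 22]; [142, 22, 5]] and Mᵀs = [450, 38, 9]ᵀ gives MᵀM·[c₂, c₁, c₀]ᵀ = Mᵀs.
Solving the 3×3 system (Gaussian elimination) gives c₂ = 11566/20631, c₁ = -5788/1587, c₀ = 13245/6877.

c₂ = 0.5606, c₁ = -3.6471, c₀ = 1.9260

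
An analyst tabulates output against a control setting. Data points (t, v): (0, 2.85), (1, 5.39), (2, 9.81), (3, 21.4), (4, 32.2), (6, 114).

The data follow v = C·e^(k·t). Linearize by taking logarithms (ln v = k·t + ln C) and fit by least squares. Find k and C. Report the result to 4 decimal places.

Linearized form: ln v = k·t + ln C. From the 6 transformed points,
Σt = 16.0000, Σ(t)² = 66.0000, Σln v = 16.2868, Σt·ln v = 57.7466.
Equations: 66.0000·k + 16.0000·ln C = 57.7466;  16.0000·k + 6·ln C = 16.2868.
Δ = 66.0000·6 − (16.0000)² = 140.0000; k = (57.7466·6 − 16.0000·16.2868)/140.0000 = 0.61350, ln C = (66.0000·16.2868 − 16.0000·57.7466)/140.0000 = 1.07846, so C = exp(1.07846) = 2.94016.

k = 0.6135, C = 2.9402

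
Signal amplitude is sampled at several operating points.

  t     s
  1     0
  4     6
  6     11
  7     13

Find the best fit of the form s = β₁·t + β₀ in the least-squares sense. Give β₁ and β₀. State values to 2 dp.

Sums needed: Σt·t = 102, Σt = 18, Σ1 = 4.
And Σt·s = 181, Σs = 30.
So XᵀX·[β₁, β₀]ᵀ = Xᵀs: [[102, 18]; [18, 4]]·[β₁, β₀]ᵀ = [181, 30]ᵀ.
det = 102·4 − 18² = 84.
β₁ = (181·4 − 18·30)/84 = 46/21; β₀ = (102·30 − 18·181)/84 = -33/14.

β₁ = 2.19, β₀ = -2.36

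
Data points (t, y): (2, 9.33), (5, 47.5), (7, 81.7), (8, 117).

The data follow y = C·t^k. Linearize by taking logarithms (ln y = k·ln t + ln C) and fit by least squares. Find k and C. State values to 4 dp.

Taking logs, ln y = k·ln t + ln C, so regress ln y on ln t.
Over the data: Σln t = 6.3279, Σ(ln t)² = 11.1814, Σln y = 15.2592, Σln t·ln y = 26.2322.
Normal system: [[11.1814, 6.3279]; [6.3279, 4]]·[k, ln C]ᵀ = [26.2322, 15.2592]ᵀ.
Solving (det = 4.6828): k = 1.78730, ln C = 0.98732, so C = exp(0.98732) = 2.68403.

k = 1.7873, C = 2.6840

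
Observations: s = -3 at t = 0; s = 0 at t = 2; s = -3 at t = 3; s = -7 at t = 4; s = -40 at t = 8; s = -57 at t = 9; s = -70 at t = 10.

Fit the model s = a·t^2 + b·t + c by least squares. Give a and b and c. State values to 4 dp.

a = -0.9766, b = 2.9799, c = -2.8127

Normal-equation sums: Σt^2·t^2 = 21010, Σt^2·t = 2340, Σt^2 = 274, Σt·t = 274, Σt = 36, Σ1 = 7.
For Mᵀs: Σt^2·s = -14316, Σt·s = -1570, Σs = -180.
So MᵀM·[a, b, c]ᵀ = Mᵀs: [[21010, 2340, 274]; [2340, 274, 36]; [274, 36, 7]]·[a, b, c]ᵀ = [-14316, -1570, -180]ᵀ.
Solving the 3×3 system (Gaussian elimination) gives a = -26996/27643, b = 82373/27643, c = -77752/27643.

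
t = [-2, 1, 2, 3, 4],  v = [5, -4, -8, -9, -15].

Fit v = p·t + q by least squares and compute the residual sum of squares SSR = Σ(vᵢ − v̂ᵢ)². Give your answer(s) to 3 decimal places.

SSR = 4.519

The normal system MᵀM·[p, q]ᵀ = Mᵀv is [[34, 8]; [8, 5]]·[p, q]ᵀ = [-117, -31]ᵀ.
Eliminating q: 5·(row 1) − 8·(row 2) gives 106·p = 5·(-117) − 8·(-31) = -337, so p = -337/106.
Then q = ((-31) − 8·(-337/106))/5 = -59/53.
Residuals: -13/53, 31/106, -28/53, 175/106, -62/53; SSR = 479/106.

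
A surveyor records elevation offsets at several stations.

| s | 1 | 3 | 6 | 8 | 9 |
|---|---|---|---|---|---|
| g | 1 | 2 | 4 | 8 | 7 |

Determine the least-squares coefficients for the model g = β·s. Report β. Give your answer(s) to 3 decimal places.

β = 0.827

Sums needed: Σs·s = 191.
For Aᵀg: Σs·g = 158.
Hence β = 158 / 191 ≈ 0.827225.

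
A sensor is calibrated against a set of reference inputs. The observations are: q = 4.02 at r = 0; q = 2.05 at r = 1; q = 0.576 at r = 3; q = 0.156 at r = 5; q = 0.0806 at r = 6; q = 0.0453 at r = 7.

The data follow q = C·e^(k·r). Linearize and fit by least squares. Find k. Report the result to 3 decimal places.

k = -0.644

Linearized form: ln q = k·r + ln C. From the 6 transformed points,
Σr = 22.0000, Σ(r)² = 120.0000, Σln q = -5.9131, Σr·ln q = -46.9973.
Normal system: [[120.0000, 22.0000]; [22.0000, 6]]·[k, ln C]ᵀ = [-46.9973, -5.9131]ᵀ.
Δ = 120.0000·6 − (22.0000)² = 236.0000; k = (-46.9973·6 − 22.0000·-5.9131)/236.0000 = -0.64362, ln C = (120.0000·-5.9131 − 22.0000·-46.9973)/236.0000 = 1.37443.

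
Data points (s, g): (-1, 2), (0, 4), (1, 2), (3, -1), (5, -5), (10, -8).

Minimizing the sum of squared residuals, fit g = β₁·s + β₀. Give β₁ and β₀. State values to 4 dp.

β₁ = -1.0976, β₀ = 2.2927

Compute the Gram sums: Σs·s = 136, Σs = 18, Σ1 = 6.
For Xᵀg: Σs·g = -108, Σg = -6.
So XᵀX·[β₁, β₀]ᵀ = Xᵀg: [[136, 18]; [18, 6]]·[β₁, β₀]ᵀ = [-108, -6]ᵀ.
Determinant 136·6 − 18² = 492.
β₁ = ((-108)·6 − 18·(-6))/492 = -45/41; β₀ = (136·(-6) − 18·(-108))/492 = 94/41.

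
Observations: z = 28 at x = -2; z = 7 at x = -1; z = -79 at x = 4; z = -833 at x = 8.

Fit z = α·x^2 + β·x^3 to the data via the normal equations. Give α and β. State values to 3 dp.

With design matrix A, AᵀA = [[4369, 33759]; [33759, 266305]] and Aᵀz = [-54457, -431783]ᵀ.
Δ = 4369·266305 − 33759² = 23816464.
α = ((-54457)·266305 − 33759·(-431783))/23816464 = 4649432/1488529; β = (4369·(-431783) − 33759·(-54457))/23816464 = -3002879/1488529.

α = 3.124, β = -2.017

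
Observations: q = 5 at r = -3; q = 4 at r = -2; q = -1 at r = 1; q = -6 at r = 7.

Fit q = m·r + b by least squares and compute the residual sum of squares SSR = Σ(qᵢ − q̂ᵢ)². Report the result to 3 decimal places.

Forming XᵀX = [[63, 3]; [3, 4]] and Xᵀq = [-66, 2]ᵀ gives XᵀX·[m, b]ᵀ = Xᵀq.
Determinant 63·4 − 3² = 243.
m = ((-66)·4 − 3·2)/243 = -10/9; b = (63·2 − 3·(-66))/243 = 4/3.
Residuals: 1/3, 4/9, -11/9, 4/9; SSR = 2.

SSR = 2.000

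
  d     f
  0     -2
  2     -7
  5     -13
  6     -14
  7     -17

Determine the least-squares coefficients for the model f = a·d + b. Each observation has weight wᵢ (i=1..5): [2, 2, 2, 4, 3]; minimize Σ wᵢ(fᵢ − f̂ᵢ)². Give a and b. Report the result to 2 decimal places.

a = -2.04, b = -2.36

The normal system AᵀWA·[a, b]ᵀ = AᵀWf is [[349, 59]; [59, 13]]·[a, b]ᵀ = [-851, -151]ᵀ.
Eliminating b: 13·(row 1) − 59·(row 2) gives 1056·a = 13·(-851) − 59·(-151) = -2154, so a = -359/176.
Then b = ((-151) − 59·(-359/176))/13 = -415/176.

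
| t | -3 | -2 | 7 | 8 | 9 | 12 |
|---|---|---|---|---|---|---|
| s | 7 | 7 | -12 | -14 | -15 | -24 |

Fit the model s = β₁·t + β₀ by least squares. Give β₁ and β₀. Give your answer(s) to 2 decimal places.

Setting ∂/∂β₁ … = 0 gives: 351·β₁ + 31·β₀ = -654;  31·β₁ + 6·β₀ = -51.
(Σt·t = 351, Σt = 31, Σ1 = 6, Σt·s = -654, Σs = -51.)
Eliminating β₀: 6·(row 1) − 31·(row 2) gives 1145·β₁ = 6·(-654) − 31·(-51) = -2343, so β₁ = -2343/1145.
Then β₀ = ((-51) − 31·(-2343/1145))/6 = 2373/1145.

β₁ = -2.05, β₀ = 2.07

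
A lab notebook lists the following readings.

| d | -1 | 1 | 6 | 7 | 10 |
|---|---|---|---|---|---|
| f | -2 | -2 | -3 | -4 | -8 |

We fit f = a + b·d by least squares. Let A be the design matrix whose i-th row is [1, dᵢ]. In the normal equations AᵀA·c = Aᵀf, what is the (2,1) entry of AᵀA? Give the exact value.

23

Row 2 ↔ basis d, column 1 ↔ basis 1, so (AᵀA)_{2,1} = Σᵢ d = (-1)·(1) + (1)·(1) + (6)·(1) + (7)·(1) + (10)·(1) = 23.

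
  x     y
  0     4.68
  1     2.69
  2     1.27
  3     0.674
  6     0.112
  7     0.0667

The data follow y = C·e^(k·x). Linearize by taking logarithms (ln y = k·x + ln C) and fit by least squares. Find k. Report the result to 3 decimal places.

k = -0.614

Linearized form: ln y = k·x + ln C. From the 6 transformed points,
Σx = 19.0000, Σ(x)² = 99.0000, Σln y = -2.5195, Σx·ln y = -31.8044.
Equations: 99.0000·k + 19.0000·ln C = -31.8044;  19.0000·k + 6·ln C = -2.5195.
Δ = 99.0000·6 − (19.0000)² = 233.0000; k = (-31.8044·6 − 19.0000·-2.5195)/233.0000 = -0.61355, ln C = (99.0000·-2.5195 − 19.0000·-31.8044)/233.0000 = 1.52298.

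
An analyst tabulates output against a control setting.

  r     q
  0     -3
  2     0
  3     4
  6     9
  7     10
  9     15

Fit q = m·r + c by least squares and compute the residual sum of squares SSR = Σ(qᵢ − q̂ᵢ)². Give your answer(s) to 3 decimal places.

SSR = 2.794

MᵀM·[m, c]ᵀ = Mᵀq reads: 179·m + 27·c = 271;  27·m + 6·c = 35.
Eliminating c: 6·(row 1) − 27·(row 2) gives 345·m = 6·271 − 27·35 = 681, so m = 227/115.
Then c = (35 − 27·(227/115))/6 = -1052/345.
Residuals: 17/345, -62/69, 389/345, 71/345, -53/69, 98/345; SSR = 964/345.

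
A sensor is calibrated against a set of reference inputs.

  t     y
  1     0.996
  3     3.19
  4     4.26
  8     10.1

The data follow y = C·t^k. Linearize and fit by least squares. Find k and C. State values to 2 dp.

Linearized form: ln y = k·ln t + ln C. From the 4 transformed points,
Σln t = 4.5643, Σ(ln t)² = 7.4528, Σln y = 4.9178, Σln t·ln y = 8.0923.
Equations: 7.4528·k + 4.5643·ln C = 8.0923;  4.5643·k + 4·ln C = 4.9178.
Solving (det = 8.9781): k = 1.10520, ln C = -0.03168, so C = exp(-0.03168) = 0.96882.

k = 1.11, C = 0.97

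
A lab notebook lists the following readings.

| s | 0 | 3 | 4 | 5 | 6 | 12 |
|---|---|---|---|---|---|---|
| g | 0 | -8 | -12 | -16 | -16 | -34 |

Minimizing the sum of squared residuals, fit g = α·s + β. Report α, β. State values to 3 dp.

α = -2.825, β = -0.208

XᵀX·[α, β]ᵀ = Xᵀg reads: 230·α + 30·β = -656;  30·α + 6·β = -86.
Determinant 230·6 − 30² = 480.
α = ((-656)·6 − 30·(-86))/480 = -113/40; β = (230·(-86) − 30·(-656))/480 = -5/24.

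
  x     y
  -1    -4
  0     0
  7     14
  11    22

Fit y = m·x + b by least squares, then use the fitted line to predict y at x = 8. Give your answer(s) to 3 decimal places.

The normal system MᵀM·[m, b]ᵀ = Mᵀy is [[171, 17]; [17, 4]]·[m, b]ᵀ = [344, 32]ᵀ.
Eliminating b: 4·(row 1) − 17·(row 2) gives 395·m = 4·344 − 17·32 = 832, so m = 832/395.
Then b = (32 − 17·(832/395))/4 = -376/395.
At x = 8: ŷ = (832/395)·(8) + (-376/395)·(1) = 1256/79.

ŷ = 15.899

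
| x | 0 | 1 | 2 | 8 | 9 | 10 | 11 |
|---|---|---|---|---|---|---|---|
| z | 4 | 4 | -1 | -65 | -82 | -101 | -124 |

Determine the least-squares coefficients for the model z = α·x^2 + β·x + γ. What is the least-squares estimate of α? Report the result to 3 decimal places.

α = -1.007

From the data, Σx^2·x^2 = 35315, Σx^2·x = 3581, Σx^2 = 371, Σx·x = 371, Σx = 41, Σ1 = 7.
Moment sums: Σx^2·z = -35906, Σx·z = -3630, Σz = -365.
So AᵀA·[α, β, γ]ᵀ = Aᵀz: [[35315, 3581, 371]; [3581, 371, 41]; [371, 41, 7]]·[α, β, γ]ᵀ = [-35906, -3630, -365]ᵀ.
Row-reducing yields α = -16547/16428, β = -9283/16428, γ = 6230/1369.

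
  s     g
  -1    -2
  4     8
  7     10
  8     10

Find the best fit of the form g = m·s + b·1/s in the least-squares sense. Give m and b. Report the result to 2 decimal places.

Setting ∂/∂m … = 0 gives: 130·m + 4·b = 184;  4·m + (3445/3136)·b = 187/28.
Determinant 130·(3445/3136) − 4² = 198837/1568.
m = (184·(3445/3136) − 4·(187/28))/(198837/1568) = 91684/66279; b = (130·(187/28) − 4·184)/(198837/1568) = 69104/66279.

m = 1.38, b = 1.04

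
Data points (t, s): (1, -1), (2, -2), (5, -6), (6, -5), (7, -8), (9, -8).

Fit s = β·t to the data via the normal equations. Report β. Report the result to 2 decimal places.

Compute the Gram sums: Σt·t = 196.
And Σt·s = -193.
β = (-193)/196 = -0.984694.

β = -0.98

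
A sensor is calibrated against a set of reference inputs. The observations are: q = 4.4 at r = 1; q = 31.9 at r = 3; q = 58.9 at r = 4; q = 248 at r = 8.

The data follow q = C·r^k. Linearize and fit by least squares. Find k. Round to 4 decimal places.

k = 1.9315

Linearized form: ln q = k·ln r + ln C. From the 4 transformed points,
Σln r = 4.5643, Σ(ln r)² = 7.4528, Σln q = 14.5335, Σln r·ln q = 20.9192.
Normal system: [[7.4528, 4.5643]; [4.5643, 4]]·[k, ln C]ᵀ = [20.9192, 14.5335]ᵀ.
Solving (det = 8.9781): k = 1.93149, ln C = 1.42937.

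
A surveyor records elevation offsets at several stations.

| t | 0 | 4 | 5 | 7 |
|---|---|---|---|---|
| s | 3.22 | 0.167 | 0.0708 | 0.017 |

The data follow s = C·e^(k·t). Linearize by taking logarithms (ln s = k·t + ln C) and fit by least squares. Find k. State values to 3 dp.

Linearized form: ln s = k·t + ln C. From the 4 transformed points,
Σt = 16.0000, Σ(t)² = 90.0000, Σln s = -7.3428, Σt·ln s = -48.9203.
Equations: 90.0000·k + 16.0000·ln C = -48.9203;  16.0000·k + 4·ln C = -7.3428.
Solving (det = 104.0000): k = -0.75189, ln C = 1.17184.

k = -0.752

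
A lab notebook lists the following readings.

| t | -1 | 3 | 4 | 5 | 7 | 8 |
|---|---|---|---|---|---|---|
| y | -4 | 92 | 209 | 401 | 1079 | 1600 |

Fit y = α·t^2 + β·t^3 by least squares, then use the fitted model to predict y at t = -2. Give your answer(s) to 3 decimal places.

Normal-equation sums: Σt^2·t^2 = 7460, Σt^2·t^3 = 53966, Σt^3·t^3 = 400244.
Moment sums: Σt^2·y = 169464, Σt^3·y = 1255286.
So AᵀA·[α, β]ᵀ = Aᵀy: [[7460, 53966]; [53966, 400244]]·[α, β]ᵀ = [169464, 1255286]ᵀ.
Eliminating β: 400244·(row 1) − 53966·(row 2) gives 73491084·α = 400244·169464 − 53966·1255286 = 84184940, so α = 21046235/18372771.
Then β = (1255286 − 53966·(21046235/18372771))/400244 = 54784834/18372771.
At t = -2: ŷ = (21046235/18372771)·(4) + (54784834/18372771)·(-8) = -39343748/2041419.

ŷ = -19.273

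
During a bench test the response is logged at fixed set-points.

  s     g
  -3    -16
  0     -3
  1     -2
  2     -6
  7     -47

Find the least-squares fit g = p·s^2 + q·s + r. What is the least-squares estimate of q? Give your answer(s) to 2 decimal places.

Compute the Gram sums: Σs^2·s^2 = 2499, Σs^2·s = 325, Σs^2 = 63, Σs·s = 63, Σs = 7, Σ1 = 5.
For Aᵀg: Σs^2·g = -2473, Σs·g = -295, Σg = -74.
Inverting the 3×3 Gram matrix, [p, q, r]ᵀ = [-91591/86606, 96097/86606, -131129/43303]ᵀ.

q = 1.11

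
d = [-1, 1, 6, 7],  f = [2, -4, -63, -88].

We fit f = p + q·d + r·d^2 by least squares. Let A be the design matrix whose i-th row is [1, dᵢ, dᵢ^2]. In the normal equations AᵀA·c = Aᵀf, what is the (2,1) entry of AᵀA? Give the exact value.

Row 2 ↔ basis d, column 1 ↔ basis 1, so (AᵀA)_{2,1} = Σᵢ d = (-1)·(1) + (1)·(1) + (6)·(1) + (7)·(1) = 13.

13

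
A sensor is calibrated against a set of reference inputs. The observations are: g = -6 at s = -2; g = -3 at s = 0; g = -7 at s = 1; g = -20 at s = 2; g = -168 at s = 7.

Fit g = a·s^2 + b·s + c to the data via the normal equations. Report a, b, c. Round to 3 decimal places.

a = -2.904, b = -3.431, c = -1.623

Compute the Gram sums: Σs^2·s^2 = 2434, Σs^2·s = 344, Σs^2 = 58, Σs·s = 58, Σs = 8, Σ1 = 5.
And Σs^2·g = -8343, Σs·g = -1211, Σg = -204.
So XᵀX·[a, b, c]ᵀ = Xᵀg: [[2434, 344, 58]; [344, 58, 8]; [58, 8, 5]]·[a, b, c]ᵀ = [-8343, -1211, -204]ᵀ.
Row-reducing yields a = -119827/41262, b = -141589/41262, c = -11159/6877.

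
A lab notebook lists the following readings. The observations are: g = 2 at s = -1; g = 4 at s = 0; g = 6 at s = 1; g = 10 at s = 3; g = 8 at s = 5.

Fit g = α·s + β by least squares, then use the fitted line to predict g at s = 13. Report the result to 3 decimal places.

Compute the Gram sums: Σs·s = 36, Σs = 8, Σ1 = 5.
Right-hand side: Σs·g = 74, Σg = 30.
So MᵀM·[α, β]ᵀ = Mᵀg: [[36, 8]; [8, 5]]·[α, β]ᵀ = [74, 30]ᵀ.
Determinant 36·5 − 8² = 116.
α = (74·5 − 8·30)/116 = 65/58; β = (36·30 − 8·74)/116 = 122/29.
At s = 13: ĝ = (65/58)·(13) + (122/29)·(1) = 1089/58.

ĝ = 18.776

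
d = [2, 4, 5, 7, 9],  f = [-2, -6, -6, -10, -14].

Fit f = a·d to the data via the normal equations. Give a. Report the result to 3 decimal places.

a = -1.451

Entries of MᵀM: Σd·d = 175.
For Mᵀf: Σd·f = -254.
MᵀM·[a]ᵀ = Mᵀf becomes [[175]]·[a]ᵀ = [-254]ᵀ.
a = (-254)/175 = -1.45143.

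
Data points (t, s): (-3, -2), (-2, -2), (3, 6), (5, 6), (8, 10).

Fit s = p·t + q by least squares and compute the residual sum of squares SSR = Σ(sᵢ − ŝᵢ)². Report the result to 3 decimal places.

Setting ∂/∂p … = 0 gives: 111·p + 11·q = 138;  11·p + 5·q = 18.
(Σt·t = 111, Σt = 11, Σ1 = 5, Σt·s = 138, Σs = 18.)
det = 111·5 − 11² = 434.
p = (138·5 − 11·18)/434 = 246/217; q = (111·18 − 11·138)/434 = 240/217.
Residuals: 64/217, -26/31, 324/217, -24/31, -38/217; SSR = 792/217.

SSR = 3.650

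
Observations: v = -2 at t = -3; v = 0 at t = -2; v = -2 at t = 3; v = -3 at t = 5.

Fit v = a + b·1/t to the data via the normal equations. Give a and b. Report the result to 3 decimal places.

Normal-equation sums: Σ1 = 4, Σ1/t = -3/10, Σ1/t·1/t = 461/900.
For Aᵀv: Σv = -7, Σ1/t·v = -3/5.
det = 4·(461/900) − (-3/10)² = 1763/900.
a = ((-7)·(461/900) − (-3/10)·(-3/5))/(1763/900) = -3389/1763; b = (4·(-3/5) − (-3/10)·(-7))/(1763/900) = -4050/1763.

a = -1.922, b = -2.297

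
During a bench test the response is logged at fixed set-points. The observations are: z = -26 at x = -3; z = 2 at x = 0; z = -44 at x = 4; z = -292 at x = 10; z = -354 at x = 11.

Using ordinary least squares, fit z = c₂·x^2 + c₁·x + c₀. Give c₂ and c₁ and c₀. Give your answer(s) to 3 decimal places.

From the data, Σx^2·x^2 = 24978, Σx^2·x = 2368, Σx^2 = 246, Σx·x = 246, Σx = 22, Σ1 = 5.
Right-hand side: Σx^2·z = -72972, Σx·z = -6912, Σz = -714.
Normal equations: [[24978, 2368, 246]; [2368, 246, 22]; [246, 22, 5]]·[c₂, c₁, c₀]ᵀ = [-72972, -6912, -714]ᵀ.
Inverting the 3×3 Gram matrix, [c₂, c₁, c₀]ᵀ = [-998724/335191, 135090/335191, 677550/335191]ᵀ.

c₂ = -2.980, c₁ = 0.403, c₀ = 2.021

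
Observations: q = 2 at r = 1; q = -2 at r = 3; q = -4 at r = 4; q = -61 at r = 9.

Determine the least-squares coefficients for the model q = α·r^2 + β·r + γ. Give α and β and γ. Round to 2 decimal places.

α = -1.11, β = 3.32, γ = -0.55

Normal-equation sums: Σr^2·r^2 = 6899, Σr^2·r = 821, Σr^2 = 107, Σr·r = 107, Σr = 17, Σ1 = 4.
And Σr^2·q = -5021, Σr·q = -569, Σq = -65.
So AᵀA·[α, β, γ]ᵀ = Aᵀq: [[6899, 821, 107]; [821, 107, 17]; [107, 17, 4]]·[α, β, γ]ᵀ = [-5021, -569, -65]ᵀ.
Solving the 3×3 system (Gaussian elimination) gives α = -4559/4092, β = 13577/4092, γ = -17/31.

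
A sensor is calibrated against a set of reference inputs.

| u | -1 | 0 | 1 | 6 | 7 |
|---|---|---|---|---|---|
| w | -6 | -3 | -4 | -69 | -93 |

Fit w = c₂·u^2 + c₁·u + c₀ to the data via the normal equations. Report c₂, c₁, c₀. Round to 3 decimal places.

c₂ = -1.961, c₁ = 0.836, c₀ = -3.060

Setting ∂/∂c₂ … = 0 gives: 3699·c₂ + 559·c₁ + 87·c₀ = -7051;  559·c₂ + 87·c₁ + 13·c₀ = -1063;  87·c₂ + 13·c₁ + 5·c₀ = -175.
Row-reducing yields c₂ = -13471/6871, c₁ = 5744/6871, c₀ = -21024/6871.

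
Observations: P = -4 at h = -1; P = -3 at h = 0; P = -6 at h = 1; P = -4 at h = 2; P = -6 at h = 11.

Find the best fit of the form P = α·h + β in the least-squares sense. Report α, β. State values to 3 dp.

α = -0.174, β = -4.148

Setting ∂/∂α … = 0 gives: 127·α + 13·β = -76;  13·α + 5·β = -23.
(Σh·h = 127, Σh = 13, Σ1 = 5, Σh·P = -76, ΣP = -23.)
Eliminating β: 5·(row 1) − 13·(row 2) gives 466·α = 5·(-76) − 13·(-23) = -81, so α = -81/466.
Then β = ((-23) − 13·(-81/466))/5 = -1933/466.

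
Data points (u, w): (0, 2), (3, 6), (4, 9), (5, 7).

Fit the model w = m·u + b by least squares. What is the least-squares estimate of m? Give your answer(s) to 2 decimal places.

From the data, Σu·u = 50, Σu = 12, Σ1 = 4.
For Mᵀw: Σu·w = 89, Σw = 24.
Normal equations: [[50, 12]; [12, 4]]·[m, b]ᵀ = [89, 24]ᵀ.
Δ = 50·4 − 12² = 56.
m = (89·4 − 12·24)/56 = 17/14; b = (50·24 − 12·89)/56 = 33/14.

m = 1.21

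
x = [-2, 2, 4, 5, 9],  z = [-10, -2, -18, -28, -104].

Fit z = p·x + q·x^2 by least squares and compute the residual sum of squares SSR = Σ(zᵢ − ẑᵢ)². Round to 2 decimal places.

Entries of AᵀA: Σx·x = 130, Σx·x^2 = 918, Σx^2·x^2 = 7474.
And Σx·z = -1132, Σx^2·z = -9460.
Normal equations: [[130, 918]; [918, 7474]]·[p, q]ᵀ = [-1132, -9460]ᵀ.
det = 130·7474 − 918² = 128896.
p = ((-1132)·7474 − 918·(-9460))/128896 = 6991/4028; q = (130·(-9460) − 918·(-1132))/128896 = -5957/4028.
Residuals: -65/106, 895/2014, -1289/1007, 593/2014, 343/2014; SSR = 2344/1007.

SSR = 2.33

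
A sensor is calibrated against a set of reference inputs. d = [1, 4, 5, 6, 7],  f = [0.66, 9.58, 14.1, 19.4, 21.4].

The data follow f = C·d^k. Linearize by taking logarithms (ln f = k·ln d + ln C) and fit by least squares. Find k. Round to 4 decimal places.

With ln fᵢ as the transformed response and ln dᵢ as the regressor:
Σln d = 6.7334, Σ(ln d)² = 11.5091, Σln f = 10.5190, Σln d·ln f = 18.6656.
Equations: 11.5091·k + 6.7334·ln C = 18.6656;  6.7334·k + 5·ln C = 10.5190.
Solving (det = 12.2067): k = 1.84319, ln C = -0.37839.

k = 1.8432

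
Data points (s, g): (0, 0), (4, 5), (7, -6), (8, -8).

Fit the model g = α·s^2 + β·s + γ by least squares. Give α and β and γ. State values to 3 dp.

AᵀA·[α, β, γ]ᵀ = Aᵀg reads: 6753·α + 919·β + 129·γ = -726;  919·α + 129·β + 19·γ = -86;  129·α + 19·β + 4·γ = -9.
Row-reducing yields α = -91/167, β = 2664/835, γ = 141/835.

α = -0.545, β = 3.190, γ = 0.169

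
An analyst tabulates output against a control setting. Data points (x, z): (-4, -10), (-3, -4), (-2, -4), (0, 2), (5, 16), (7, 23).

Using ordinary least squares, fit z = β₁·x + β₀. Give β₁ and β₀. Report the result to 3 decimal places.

β₁ = 2.852, β₀ = 2.407

The normal system MᵀM·[β₁, β₀]ᵀ = Mᵀz is [[103, 3]; [3, 6]]·[β₁, β₀]ᵀ = [301, 23]ᵀ.
Δ = 103·6 − 3² = 609.
β₁ = (301·6 − 3·23)/609 = 579/203; β₀ = (103·23 − 3·301)/609 = 1466/609.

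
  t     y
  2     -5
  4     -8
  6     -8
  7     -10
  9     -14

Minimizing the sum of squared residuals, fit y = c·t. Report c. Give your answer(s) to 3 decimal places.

c = -1.538

MᵀM·[c]ᵀ = Mᵀy reads: 186·c = -286.
(Σt·t = 186, Σt·y = -286.)
Hence c = -286 / 186 ≈ -1.53763.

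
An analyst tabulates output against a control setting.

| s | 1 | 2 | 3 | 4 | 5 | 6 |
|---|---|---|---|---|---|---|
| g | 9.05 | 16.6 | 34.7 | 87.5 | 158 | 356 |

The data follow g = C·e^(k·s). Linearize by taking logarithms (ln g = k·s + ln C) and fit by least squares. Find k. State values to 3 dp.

k = 0.744

Taking logs, ln g = k·s + ln C, so regress ln g on s.
Over the data: Σs = 21.0000, Σ(s)² = 91.0000, Σln g = 23.9681, Σs·ln g = 96.9109.
Normal system: [[91.0000, 21.0000]; [21.0000, 6]]·[k, ln C]ᵀ = [96.9109, 23.9681]ᵀ.
Δ = 91.0000·6 − (21.0000)² = 105.0000; k = (96.9109·6 − 21.0000·23.9681)/105.0000 = 0.74415, ln C = (91.0000·23.9681 − 21.0000·96.9109)/105.0000 = 1.39015.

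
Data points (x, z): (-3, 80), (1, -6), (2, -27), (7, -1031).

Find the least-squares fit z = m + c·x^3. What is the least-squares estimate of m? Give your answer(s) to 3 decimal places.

With design matrix M, MᵀM = [[4, 325]; [325, 118443]] and Mᵀz = [-984, -356015]ᵀ.
det = 4·118443 − 325² = 368147.
m = ((-984)·118443 − 325·(-356015))/368147 = -64849/28319; c = (4·(-356015) − 325·(-984))/368147 = -1104260/368147.

m = -2.290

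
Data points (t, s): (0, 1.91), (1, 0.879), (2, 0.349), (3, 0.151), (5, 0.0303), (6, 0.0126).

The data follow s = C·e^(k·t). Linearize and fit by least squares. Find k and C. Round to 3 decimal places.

Linearized form: ln s = k·t + ln C. From the 6 transformed points,
Σt = 17.0000, Σ(t)² = 75.0000, Σln s = -10.2957, Σt·ln s = -51.6332.
Equations: 75.0000·k + 17.0000·ln C = -51.6332;  17.0000·k + 6·ln C = -10.2957.
Slope k = (n·Σt·ln s − Σt·Σln s)/(n·Σ(t)² − (Σt)²) = (6·-51.6332 − 17.0000·-10.2957)/161.0000 = -0.83709; ln C = (Σln s − k·Σt)/n = 0.65582, so C = exp(0.65582) = 1.92672.

k = -0.837, C = 1.927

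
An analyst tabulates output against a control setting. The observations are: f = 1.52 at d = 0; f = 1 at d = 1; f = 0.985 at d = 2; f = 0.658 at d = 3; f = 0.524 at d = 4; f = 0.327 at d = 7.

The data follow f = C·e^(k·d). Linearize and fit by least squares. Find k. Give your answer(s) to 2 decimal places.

k = -0.22

Linearized form: ln f = k·d + ln C. From the 6 transformed points,
Over the data: Σd = 17.0000, Σ(d)² = 79.0000, Σln f = -1.7790, Σd·ln f = -11.6955.
Normal system: [[79.0000, 17.0000]; [17.0000, 6]]·[k, ln C]ᵀ = [-11.6955, -1.7790]ᵀ.
Δ = 79.0000·6 − (17.0000)² = 185.0000; k = (-11.6955·6 − 17.0000·-1.7790)/185.0000 = -0.21584, ln C = (79.0000·-1.7790 − 17.0000·-11.6955)/185.0000 = 0.31504.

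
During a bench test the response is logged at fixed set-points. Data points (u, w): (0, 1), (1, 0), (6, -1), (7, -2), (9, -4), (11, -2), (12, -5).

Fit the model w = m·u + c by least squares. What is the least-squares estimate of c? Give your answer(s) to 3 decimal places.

From the data, Σu·u = 432, Σu = 46, Σ1 = 7.
And Σu·w = -138, Σw = -13.
Eliminating c: 7·(row 1) − 46·(row 2) gives 908·m = 7·(-138) − 46·(-13) = -368, so m = -92/227.
Then c = ((-13) − 46·(-92/227))/7 = 183/227.

c = 0.806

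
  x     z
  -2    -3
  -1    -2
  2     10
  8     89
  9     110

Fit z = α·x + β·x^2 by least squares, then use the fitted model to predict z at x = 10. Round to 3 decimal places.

The normal system MᵀM·[α, β]ᵀ = Mᵀz is [[154, 1240]; [1240, 10690]]·[α, β]ᵀ = [1730, 14632]ᵀ.
Eliminating β: 10690·(row 1) − 1240·(row 2) gives 108660·α = 10690·1730 − 1240·14632 = 350020, so α = 17501/5433.
Then β = (14632 − 1240·(17501/5433))/10690 = 27032/27165.
At x = 10: ẑ = (17501/5433)·(10) + (27032/27165)·(100) = 238550/1811.

ẑ = 131.723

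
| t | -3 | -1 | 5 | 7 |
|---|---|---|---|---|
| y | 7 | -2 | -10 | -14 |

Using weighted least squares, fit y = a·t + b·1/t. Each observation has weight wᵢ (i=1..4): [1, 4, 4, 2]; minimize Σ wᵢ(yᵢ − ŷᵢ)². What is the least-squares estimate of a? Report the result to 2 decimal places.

Sums needed: Σwᵢ·t·t = 211, Σwᵢ·t·1/t = 11, Σwᵢ·1/t·1/t = 47539/11025.
Right-hand side: Σwᵢ·t·y = -409, Σwᵢ·1/t·y = -19/3.
Eliminating b: (47539/11025)·(row 1) − 11·(row 2) gives (8696704/11025)·a = (47539/11025)·(-409) − 11·(-19/3) = -18675376/11025, so a = -1167211/543544.
Then b = ((-19/3) − 11·(-1167211/543544))/(47539/11025) = 2179275/543544.

a = -2.15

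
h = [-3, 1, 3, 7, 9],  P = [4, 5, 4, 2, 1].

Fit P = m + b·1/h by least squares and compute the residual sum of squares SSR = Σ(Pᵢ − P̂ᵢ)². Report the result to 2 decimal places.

SSR = 8.76

Setting ∂/∂m … = 0 gives: 5·m + (79/63)·b = 16;  (79/63)·m + (4981/3969)·b = 340/63.
(Σ1 = 5, Σ1/h = 79/63, Σ1/h·1/h = 4981/3969, ΣP = 16, Σ1/h·P = 340/63.)
Eliminating b: (4981/3969)·(row 1) − (79/63)·(row 2) gives (18664/3969)·m = (4981/3969)·16 − (79/63)·(340/63) = 2516/189, so m = 13209/4666.
Then b = ((340/63) − (79/63)·(13209/4666))/(4981/3969) = 6867/4666.
Residuals: 3872/2333, 1627/2333, 1583/2333, -2429/2333, -4653/2333; SSR = 20444/2333.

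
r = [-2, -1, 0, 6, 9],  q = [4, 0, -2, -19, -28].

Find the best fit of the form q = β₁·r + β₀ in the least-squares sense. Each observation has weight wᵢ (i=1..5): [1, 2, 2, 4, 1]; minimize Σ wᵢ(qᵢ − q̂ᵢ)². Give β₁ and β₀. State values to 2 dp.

β₁ = -2.82, β₀ = -2.22

With design matrix X, XᵀWX = [[231, 29]; [29, 10]] and XᵀWq = [-716, -104]ᵀ.
Determinant 231·10 − 29² = 1469.
β₁ = ((-716)·10 − 29·(-104))/1469 = -4144/1469; β₀ = (231·(-104) − 29·(-716))/1469 = -3260/1469.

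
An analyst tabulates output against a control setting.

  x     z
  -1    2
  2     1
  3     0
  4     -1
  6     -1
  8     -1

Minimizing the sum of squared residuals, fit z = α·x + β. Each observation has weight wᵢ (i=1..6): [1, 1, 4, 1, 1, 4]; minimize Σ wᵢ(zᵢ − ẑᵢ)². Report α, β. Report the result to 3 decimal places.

α = -0.291, β = 1.086

With design matrix A, AᵀWA = [[349, 55]; [55, 12]] and AᵀWz = [-42, -3]ᵀ.
Eliminating β: 12·(row 1) − 55·(row 2) gives 1163·α = 12·(-42) − 55·(-3) = -339, so α = -339/1163.
Then β = ((-3) − 55·(-339/1163))/12 = 1263/1163.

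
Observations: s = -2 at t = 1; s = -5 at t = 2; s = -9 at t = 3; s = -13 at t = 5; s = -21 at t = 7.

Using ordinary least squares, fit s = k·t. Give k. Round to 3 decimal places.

From the data, Σt·t = 88.
Right-hand side: Σt·s = -251.
So AᵀA·[k]ᵀ = Aᵀs: [[88]]·[k]ᵀ = [-251]ᵀ.
Hence k = -251 / 88 ≈ -2.85227.

k = -2.852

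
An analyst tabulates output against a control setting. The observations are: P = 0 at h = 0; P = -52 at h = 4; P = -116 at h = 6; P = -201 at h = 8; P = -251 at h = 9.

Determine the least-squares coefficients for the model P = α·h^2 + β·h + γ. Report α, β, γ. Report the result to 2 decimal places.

Setting ∂/∂α … = 0 gives: 12209·α + 1521·β + 197·γ = -38203;  1521·α + 197·β + 27·γ = -4771;  197·α + 27·β + 5·γ = -620.
Row-reducing yields α = -136711/46662, β = -25363/15554, γ = 5603/23331.

α = -2.93, β = -1.63, γ = 0.24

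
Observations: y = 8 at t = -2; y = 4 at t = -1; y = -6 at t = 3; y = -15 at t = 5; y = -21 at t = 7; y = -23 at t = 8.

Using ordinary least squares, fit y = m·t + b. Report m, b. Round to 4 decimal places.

m = -3.1328, b = 1.6094

The normal system AᵀA·[m, b]ᵀ = Aᵀy is [[152, 20]; [20, 6]]·[m, b]ᵀ = [-444, -53]ᵀ.
Determinant 152·6 − 20² = 512.
m = ((-444)·6 − 20·(-53))/512 = -401/128; b = (152·(-53) − 20·(-444))/512 = 103/64.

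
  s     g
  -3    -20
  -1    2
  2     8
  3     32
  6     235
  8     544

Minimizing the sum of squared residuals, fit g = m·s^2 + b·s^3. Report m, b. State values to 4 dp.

The normal system AᵀA·[m, b]ᵀ = Aᵀg is [[5571, 40575]; [40575, 310323]]·[m, b]ᵀ = [43418, 330754]ᵀ.
Eliminating b: 310323·(row 1) − 40575·(row 2) gives 82478808·m = 310323·43418 − 40575·330754 = 53260464, so m = 2219186/3436617.
Then b = (330754 − 40575·(2219186/3436617))/310323 = 3372716/3436617.

m = 0.6457, b = 0.9814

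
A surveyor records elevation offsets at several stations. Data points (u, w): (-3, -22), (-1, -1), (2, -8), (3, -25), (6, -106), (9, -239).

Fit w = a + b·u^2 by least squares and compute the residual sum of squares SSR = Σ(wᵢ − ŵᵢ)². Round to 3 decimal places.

SSR = 8.596

With design matrix X, XᵀX = [[6, 140]; [140, 8036]] and Xᵀw = [-401, -23631]ᵀ.
det = 6·8036 − 140² = 28616.
a = ((-401)·8036 − 140·(-23631))/28616 = 1534/511; b = (6·(-23631) − 140·(-401))/28616 = -42823/14308.
Residuals: 27679/14308, -14437/14308, 3469/3577, -15245/14308, -4493/3577, 6099/14308; SSR = 122987/14308.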